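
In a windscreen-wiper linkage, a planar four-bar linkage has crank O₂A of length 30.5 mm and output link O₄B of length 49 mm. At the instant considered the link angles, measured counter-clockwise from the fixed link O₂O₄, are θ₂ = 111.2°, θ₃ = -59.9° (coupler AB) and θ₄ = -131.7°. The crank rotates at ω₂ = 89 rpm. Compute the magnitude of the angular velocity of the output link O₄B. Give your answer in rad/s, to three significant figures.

ω₂ = 9.32 rad/s (from 89 rpm).
Differentiating the loop-closure r₂e^{iθ₂}+r₃e^{iθ₃}=r₁+r₄e^{iθ₄} gives r₂ω₂e^{iθ₂}+r₃ω₃e^{iθ₃}=r₄ω₄e^{iθ₄}.
Eliminating the other unknown: ω₄ = r₂ω₂ sin(θ₂−θ₃) / [r₄ sin(θ₄−θ₃)].
Numerator sine = +0.15471; denominator sine = -0.94997.
Result = 0.0305·9.32·(+0.15471) / (0.049·(-0.94997)) = -0.94478 rad/s; magnitude 0.94478 rad/s.

0.945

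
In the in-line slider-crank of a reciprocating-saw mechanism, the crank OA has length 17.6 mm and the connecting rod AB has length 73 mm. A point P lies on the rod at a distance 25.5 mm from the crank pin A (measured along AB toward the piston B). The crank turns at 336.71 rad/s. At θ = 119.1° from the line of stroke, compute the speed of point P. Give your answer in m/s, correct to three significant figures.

5.30

ω = 336.7 rad/s.  Crank-pin speed |V_A| = rω = 5.9261 m/s, perpendicular to OA.
Rod angle: sinφ = −(r/L) sinθ ⇒ φ = -12.161°; ω_rod = −rω cosθ/√(L²−r²sin²θ) = +40.387 rad/s.
V_P = V_A + ω_rod × AP, with AP = 0.0255 m along the rod.
Components: V_Px = −rω sinθ − a·ω_rod·sinφ = -4.9611 m/s;  V_Py = rω cosθ + a·ω_rod·cosφ = -1.8753 m/s.
|V_P| = √(V_Px² + V_Py²) = 5.3037 m/s.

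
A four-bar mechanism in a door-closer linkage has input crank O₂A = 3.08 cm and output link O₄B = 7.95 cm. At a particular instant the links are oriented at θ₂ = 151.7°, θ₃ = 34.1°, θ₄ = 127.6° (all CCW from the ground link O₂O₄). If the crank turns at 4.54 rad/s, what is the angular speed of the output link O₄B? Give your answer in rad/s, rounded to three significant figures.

ω₂ = 4.54 rad/s
Differentiating the loop-closure r₂e^{iθ₂}+r₃e^{iθ₃}=r₁+r₄e^{iθ₄} gives r₂ω₂e^{iθ₂}+r₃ω₃e^{iθ₃}=r₄ω₄e^{iθ₄}.
Eliminating the other unknown: ω₄ = r₂ω₂ sin(θ₂−θ₃) / [r₄ sin(θ₄−θ₃)].
Numerator sine = +0.88620; denominator sine = +0.99813.
Result = 0.0308·4.54·(+0.88620) / (0.0795·(+0.99813)) = +1.5617 rad/s; magnitude 1.5617 rad/s.

1.56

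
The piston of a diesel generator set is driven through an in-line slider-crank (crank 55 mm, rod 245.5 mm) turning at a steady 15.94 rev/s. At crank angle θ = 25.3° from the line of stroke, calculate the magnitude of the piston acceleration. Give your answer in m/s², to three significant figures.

ω = 2π·15.9 = 100.2 rad/s
x(θ) = r cosθ + √(L² − r² sin²θ); with ω constant, a = ω²·d²x/dθ².
d²x/dθ² = −r cosθ − r²(cos2θ)/√u − r⁴ sin²2θ/(4u^{3/2}),  u = L² − r² sin²θ = 0.0597178 m².
Substituting r = 0.055 m, L = 0.2455 m, θ = 25.3°: d²x/dθ² = -0.057675 m.
a = ω²·d²x/dθ² = (100.2)²·(-0.057675) = -578.53 m/s²;  |a| = 578.53 m/s².

579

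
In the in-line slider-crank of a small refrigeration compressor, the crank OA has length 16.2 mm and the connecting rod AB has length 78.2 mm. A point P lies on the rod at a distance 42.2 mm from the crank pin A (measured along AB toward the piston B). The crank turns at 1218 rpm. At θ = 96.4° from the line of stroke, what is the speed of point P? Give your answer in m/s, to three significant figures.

2.03

ω = 127.5 rad/s.  Crank-pin speed |V_A| = rω = 2.0663 m/s, perpendicular to OA.
Rod angle: sinφ = −(r/L) sinθ ⇒ φ = -11.880°; ω_rod = −rω cosθ/√(L²−r²sin²θ) = +3.0098 rad/s.
V_P = V_A + ω_rod × AP, with AP = 0.0422 m along the rod.
Components: V_Px = −rω sinθ − a·ω_rod·sinφ = -2.0273 m/s;  V_Py = rω cosθ + a·ω_rod·cosφ = -0.10603 m/s.
|V_P| = √(V_Px² + V_Py²) = 2.03 m/s.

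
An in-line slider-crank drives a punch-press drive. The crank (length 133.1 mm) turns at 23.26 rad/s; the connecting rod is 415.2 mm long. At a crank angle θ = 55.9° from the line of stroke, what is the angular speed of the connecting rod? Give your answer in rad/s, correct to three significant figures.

ω = 23.26 rad/s
The rod makes angle φ with the slider axis where L sinφ = r sinθ; differentiating, L cosφ·φ̇ = r ω cosθ.
L cosφ = √(L² − r² sin²θ) = 0.4003 m.
|ω_rod| = r ω |cosθ| / √(L² − r² sin²θ) = 0.1331·23.26·0.56064/0.4003 = 4.3359 rad/s.

4.34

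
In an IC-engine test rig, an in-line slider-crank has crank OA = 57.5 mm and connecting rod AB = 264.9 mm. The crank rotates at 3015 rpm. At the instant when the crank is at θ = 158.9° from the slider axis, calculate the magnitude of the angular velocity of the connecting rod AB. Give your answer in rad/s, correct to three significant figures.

ω = 315.7 rad/s (converted from 3015 rpm).
The rod makes angle φ with the slider axis where L sinφ = r sinθ; differentiating, L cosφ·φ̇ = r ω cosθ.
L cosφ = √(L² − r² sin²θ) = 0.26409 m.
|ω_rod| = r ω |cosθ| / √(L² − r² sin²θ) = 0.0575·315.7·0.93295/0.26409 = 64.135 rad/s.

64.1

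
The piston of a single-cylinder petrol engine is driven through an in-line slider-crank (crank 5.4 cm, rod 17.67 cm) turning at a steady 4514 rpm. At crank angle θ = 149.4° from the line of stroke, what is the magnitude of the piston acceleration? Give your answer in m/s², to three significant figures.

8520

ω = 2π·4514/60 = 472.7 rad/s
x(θ) = r cosθ + √(L² − r² sin²θ); with ω constant, a = ω²·d²x/dθ².
d²x/dθ² = −r cosθ − r²(cos2θ)/√u − r⁴ sin²2θ/(4u^{3/2}),  u = L² − r² sin²θ = 0.0304673 m².
Substituting r = 0.054 m, L = 0.1767 m, θ = 149.4°: d²x/dθ² = +0.038125 m.
a = ω²·d²x/dθ² = (472.7)²·(+0.038125) = +8519 m/s²;  |a| = 8519 m/s².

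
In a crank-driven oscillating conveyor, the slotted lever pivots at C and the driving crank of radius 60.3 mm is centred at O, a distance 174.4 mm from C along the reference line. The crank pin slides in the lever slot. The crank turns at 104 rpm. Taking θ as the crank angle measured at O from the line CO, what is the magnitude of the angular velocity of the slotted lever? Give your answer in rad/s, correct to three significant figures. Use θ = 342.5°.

2.75

ω = 10.89 rad/s (from 104 rpm).
Crank pin A relative to C: A = (d + r cosθ, r sinθ); lever angle φ = atan2(r sinθ, d + r cosθ).
Differentiating tanφ: φ̇ = rω(d cosθ + r)/(d² + r² + 2dr cosθ).
d² + r² + 2dr cosθ = |CA|² = 0.0541106 m²;  d cosθ + r = +0.22663 m.
|ω_lever| = |0.0603·10.89·+0.22663| / 0.0541106 = 2.7505 rad/s.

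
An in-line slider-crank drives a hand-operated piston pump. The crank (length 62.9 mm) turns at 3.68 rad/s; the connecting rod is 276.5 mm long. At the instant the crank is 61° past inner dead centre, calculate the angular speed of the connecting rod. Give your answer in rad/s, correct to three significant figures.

0.414

ω = 3.68 rad/s
The rod makes angle φ with the slider axis where L sinφ = r sinθ; differentiating, L cosφ·φ̇ = r ω cosθ.
L cosφ = √(L² − r² sin²θ) = 0.27097 m.
|ω_rod| = r ω |cosθ| / √(L² − r² sin²θ) = 0.0629·3.68·0.48481/0.27097 = 0.41414 rad/s.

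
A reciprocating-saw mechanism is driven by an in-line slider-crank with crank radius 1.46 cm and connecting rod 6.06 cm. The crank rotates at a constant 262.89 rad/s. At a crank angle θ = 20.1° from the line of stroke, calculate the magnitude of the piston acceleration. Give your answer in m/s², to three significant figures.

ω = 262.9 rad/s
x(θ) = r cosθ + √(L² − r² sin²θ); with ω constant, a = ω²·d²x/dθ².
d²x/dθ² = −r cosθ − r²(cos2θ)/√u − r⁴ sin²2θ/(4u^{3/2}),  u = L² − r² sin²θ = 0.00364719 m².
Substituting r = 0.0146 m, L = 0.0606 m, θ = 20.1°: d²x/dθ² = -0.016428 m.
a = ω²·d²x/dθ² = (262.9)²·(-0.016428) = -1135.4 m/s²;  |a| = 1135.4 m/s².

1140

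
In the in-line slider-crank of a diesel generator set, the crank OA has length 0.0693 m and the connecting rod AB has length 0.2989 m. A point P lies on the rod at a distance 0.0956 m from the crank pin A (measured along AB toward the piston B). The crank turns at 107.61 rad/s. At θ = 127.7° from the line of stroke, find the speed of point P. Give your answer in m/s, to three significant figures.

ω = 107.6 rad/s.  Crank-pin speed |V_A| = rω = 7.4574 m/s, perpendicular to OA.
Rod angle: sinφ = −(r/L) sinθ ⇒ φ = -10.571°; ω_rod = −rω cosθ/√(L²−r²sin²θ) = +15.521 rad/s.
V_P = V_A + ω_rod × AP, with AP = 0.0956 m along the rod.
Components: V_Px = −rω sinθ − a·ω_rod·sinφ = -5.6283 m/s;  V_Py = rω cosθ + a·ω_rod·cosφ = -3.1018 m/s.
|V_P| = √(V_Px² + V_Py²) = 6.4264 m/s.

6.43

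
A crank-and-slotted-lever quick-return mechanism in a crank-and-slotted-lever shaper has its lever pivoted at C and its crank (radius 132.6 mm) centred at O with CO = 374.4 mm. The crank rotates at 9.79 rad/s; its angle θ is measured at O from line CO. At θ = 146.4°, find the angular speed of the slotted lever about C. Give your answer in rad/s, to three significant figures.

3.10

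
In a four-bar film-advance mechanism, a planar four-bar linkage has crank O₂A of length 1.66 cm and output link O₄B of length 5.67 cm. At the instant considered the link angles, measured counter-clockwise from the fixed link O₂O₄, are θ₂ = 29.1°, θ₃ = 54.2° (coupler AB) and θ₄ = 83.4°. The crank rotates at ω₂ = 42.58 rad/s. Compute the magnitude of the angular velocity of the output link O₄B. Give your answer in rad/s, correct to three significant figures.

10.8

ω₂ = 42.58 rad/s
Differentiating the loop-closure r₂e^{iθ₂}+r₃e^{iθ₃}=r₁+r₄e^{iθ₄} gives r₂ω₂e^{iθ₂}+r₃ω₃e^{iθ₃}=r₄ω₄e^{iθ₄}.
Eliminating the other unknown: ω₄ = r₂ω₂ sin(θ₂−θ₃) / [r₄ sin(θ₄−θ₃)].
Numerator sine = -0.42420; denominator sine = +0.48786.
Result = 0.0166·42.58·(-0.42420) / (0.0567·(+0.48786)) = -10.839 rad/s; magnitude 10.839 rad/s.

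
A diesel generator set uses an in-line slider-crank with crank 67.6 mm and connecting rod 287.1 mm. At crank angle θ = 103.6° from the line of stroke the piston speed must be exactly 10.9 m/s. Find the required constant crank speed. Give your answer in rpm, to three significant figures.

1680

For an in-line slider-crank, |v_piston| = rω|sinθ|·[1 + r cosθ/√(L² − r² sin²θ)].
With r = 0.0676 m, L = 0.2871 m, θ = 103.6°: the bracketed kinematic factor |dx/dθ| = 0.061968 m.
ω = v/|dx/dθ| = 10.9/0.061968 = 175.9 rad/s.
N = 60ω/(2π) = 1679.7 rpm.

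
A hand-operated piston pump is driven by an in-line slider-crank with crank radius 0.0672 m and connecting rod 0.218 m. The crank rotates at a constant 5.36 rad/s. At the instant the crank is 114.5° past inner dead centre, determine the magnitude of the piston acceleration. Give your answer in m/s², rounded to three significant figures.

1.20

ω = 5.36 rad/s
x(θ) = r cosθ + √(L² − r² sin²θ); with ω constant, a = ω²·d²x/dθ².
d²x/dθ² = −r cosθ − r²(cos2θ)/√u − r⁴ sin²2θ/(4u^{3/2}),  u = L² − r² sin²θ = 0.0437848 m².
Substituting r = 0.0672 m, L = 0.218 m, θ = 114.5°: d²x/dθ² = +0.041709 m.
a = ω²·d²x/dθ² = (5.36)²·(+0.041709) = +1.1983 m/s²;  |a| = 1.1983 m/s².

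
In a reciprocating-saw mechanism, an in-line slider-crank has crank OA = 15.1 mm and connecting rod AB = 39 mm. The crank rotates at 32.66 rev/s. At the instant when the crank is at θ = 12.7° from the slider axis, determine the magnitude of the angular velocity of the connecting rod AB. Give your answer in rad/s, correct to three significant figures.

77.8

ω = 205.2 rad/s (converted from 32.66 rev/s).
The rod makes angle φ with the slider axis where L sinφ = r sinθ; differentiating, L cosφ·φ̇ = r ω cosθ.
L cosφ = √(L² − r² sin²θ) = 0.038858 m.
|ω_rod| = r ω |cosθ| / √(L² − r² sin²θ) = 0.0151·205.2·0.97553/0.038858 = 77.791 rad/s.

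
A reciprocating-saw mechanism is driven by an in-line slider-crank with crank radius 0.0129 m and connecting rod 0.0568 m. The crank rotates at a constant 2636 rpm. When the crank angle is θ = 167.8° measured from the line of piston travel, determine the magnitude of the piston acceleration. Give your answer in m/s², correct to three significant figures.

757

ω = 2π·2636/60 = 276 rad/s
x(θ) = r cosθ + √(L² − r² sin²θ); with ω constant, a = ω²·d²x/dθ².
d²x/dθ² = −r cosθ − r²(cos2θ)/√u − r⁴ sin²2θ/(4u^{3/2}),  u = L² − r² sin²θ = 0.00321881 m².
Substituting r = 0.0129 m, L = 0.0568 m, θ = 167.8°: d²x/dθ² = +0.009931 m.
a = ω²·d²x/dθ² = (276)²·(+0.009931) = +756.73 m/s²;  |a| = 756.73 m/s².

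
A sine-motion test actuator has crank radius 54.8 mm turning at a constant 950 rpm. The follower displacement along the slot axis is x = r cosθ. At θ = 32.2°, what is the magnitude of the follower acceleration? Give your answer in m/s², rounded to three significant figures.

459

ω = 99.48 rad/s (from 950 rpm).
x = r cosθ ⇒ ẍ = −rω² cosθ (ω constant).
|a| = rω²|cosθ| = 0.0548·(99.48)²·|cos 32.2°| = 458.94 m/s².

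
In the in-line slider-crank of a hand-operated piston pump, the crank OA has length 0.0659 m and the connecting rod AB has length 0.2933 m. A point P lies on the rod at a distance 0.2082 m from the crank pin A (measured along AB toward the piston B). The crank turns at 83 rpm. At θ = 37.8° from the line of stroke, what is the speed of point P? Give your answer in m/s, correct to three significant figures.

ω = 8.692 rad/s.  Crank-pin speed |V_A| = rω = 0.57279 m/s, perpendicular to OA.
Rod angle: sinφ = −(r/L) sinθ ⇒ φ = -7.915°; ω_rod = −rω cosθ/√(L²−r²sin²θ) = -1.5579 rad/s.
V_P = V_A + ω_rod × AP, with AP = 0.2082 m along the rod.
Components: V_Px = −rω sinθ − a·ω_rod·sinφ = -0.39573 m/s;  V_Py = rω cosθ + a·ω_rod·cosφ = +0.13132 m/s.
|V_P| = √(V_Px² + V_Py²) = 0.41695 m/s.

0.417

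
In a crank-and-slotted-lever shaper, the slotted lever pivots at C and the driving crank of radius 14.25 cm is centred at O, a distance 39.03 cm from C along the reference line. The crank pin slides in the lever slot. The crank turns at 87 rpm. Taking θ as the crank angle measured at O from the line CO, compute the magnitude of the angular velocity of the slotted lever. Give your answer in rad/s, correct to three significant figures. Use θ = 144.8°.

2.80

ω = 9.111 rad/s (from 87 rpm).
Crank pin A relative to C: A = (d + r cosθ, r sinθ); lever angle φ = atan2(r sinθ, d + r cosθ).
Differentiating tanφ: φ̇ = rω(d cosθ + r)/(d² + r² + 2dr cosθ).
d² + r² + 2dr cosθ = |CA|² = 0.0817448 m²;  d cosθ + r = -0.17643 m.
|ω_lever| = |0.1425·9.111·-0.17643| / 0.0817448 = 2.8021 rad/s.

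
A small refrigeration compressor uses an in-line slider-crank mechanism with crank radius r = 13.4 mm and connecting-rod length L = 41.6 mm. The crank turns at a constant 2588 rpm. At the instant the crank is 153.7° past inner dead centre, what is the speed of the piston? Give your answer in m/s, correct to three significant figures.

1.14

ω = 2π·2588/60 = 271 rad/s
For an in-line slider-crank, x = r cosθ + √(L² − r² sin²θ), so v = −rω sinθ·[1 + r cosθ/√(L² − r² sin²θ)].
With r = 0.0134 m, L = 0.0416 m, θ = 153.7°: √(L² − r² sin²θ) = 0.041174 m.
v = −0.0134·271·0.44307·[1 + 0.0134·-0.89649/0.041174] = -1.1396 m/s.
|v| = 1.1396 m/s.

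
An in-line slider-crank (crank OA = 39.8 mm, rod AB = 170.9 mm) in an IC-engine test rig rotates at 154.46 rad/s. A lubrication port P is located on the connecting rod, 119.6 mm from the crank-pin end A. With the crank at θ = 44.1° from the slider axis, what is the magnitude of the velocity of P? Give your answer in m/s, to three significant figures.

ω = 154.5 rad/s.  Crank-pin speed |V_A| = rω = 6.1475 m/s, perpendicular to OA.
Rod angle: sinφ = −(r/L) sinθ ⇒ φ = -9.327°; ω_rod = −rω cosθ/√(L²−r²sin²θ) = -26.178 rad/s.
V_P = V_A + ω_rod × AP, with AP = 0.1196 m along the rod.
Components: V_Px = −rω sinθ − a·ω_rod·sinφ = -4.7855 m/s;  V_Py = rω cosθ + a·ω_rod·cosφ = +1.3252 m/s.
|V_P| = √(V_Px² + V_Py²) = 4.9656 m/s.

4.97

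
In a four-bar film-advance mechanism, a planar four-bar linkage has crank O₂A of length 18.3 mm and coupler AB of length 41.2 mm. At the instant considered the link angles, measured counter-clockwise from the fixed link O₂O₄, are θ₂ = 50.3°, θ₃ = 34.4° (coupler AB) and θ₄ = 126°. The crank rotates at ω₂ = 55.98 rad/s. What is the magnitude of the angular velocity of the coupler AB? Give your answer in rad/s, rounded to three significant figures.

24.1

ω₂ = 55.98 rad/s
Differentiating the loop-closure r₂e^{iθ₂}+r₃e^{iθ₃}=r₁+r₄e^{iθ₄} gives r₂ω₂e^{iθ₂}+r₃ω₃e^{iθ₃}=r₄ω₄e^{iθ₄}.
Eliminating the other unknown: ω₃ = r₂ω₂ sin(θ₄−θ₂) / [r₃ sin(θ₃−θ₄)].
Numerator sine = +0.96902; denominator sine = -0.99961.
Result = 0.0183·55.98·(+0.96902) / (0.0412·(-0.99961)) = -24.104 rad/s; magnitude 24.104 rad/s.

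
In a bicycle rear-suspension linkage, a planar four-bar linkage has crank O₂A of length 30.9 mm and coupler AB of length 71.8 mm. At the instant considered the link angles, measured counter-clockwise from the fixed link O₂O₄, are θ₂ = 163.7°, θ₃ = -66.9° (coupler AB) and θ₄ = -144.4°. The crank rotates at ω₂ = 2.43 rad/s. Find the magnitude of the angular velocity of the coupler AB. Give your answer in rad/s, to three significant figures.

ω₂ = 2.43 rad/s
Differentiating the loop-closure r₂e^{iθ₂}+r₃e^{iθ₃}=r₁+r₄e^{iθ₄} gives r₂ω₂e^{iθ₂}+r₃ω₃e^{iθ₃}=r₄ω₄e^{iθ₄}.
Eliminating the other unknown: ω₃ = r₂ω₂ sin(θ₄−θ₂) / [r₃ sin(θ₃−θ₄)].
Numerator sine = +0.78694; denominator sine = +0.97630.
Result = 0.0309·2.43·(+0.78694) / (0.0718·(+0.97630)) = +0.84294 rad/s; magnitude 0.84294 rad/s.

0.843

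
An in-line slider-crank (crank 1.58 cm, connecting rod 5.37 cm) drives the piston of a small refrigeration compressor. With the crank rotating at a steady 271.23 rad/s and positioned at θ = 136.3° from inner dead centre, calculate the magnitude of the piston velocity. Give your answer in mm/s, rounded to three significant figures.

ω = 271.2 rad/s
For an in-line slider-crank, x = r cosθ + √(L² − r² sin²θ), so v = −rω sinθ·[1 + r cosθ/√(L² − r² sin²θ)].
With r = 0.0158 m, L = 0.0537 m, θ = 136.3°: √(L² − r² sin²θ) = 0.052579 m.
v = −0.0158·271.2·0.69088·[1 + 0.0158·-0.72297/0.052579] = -2.3175 m/s.
|v| = 2.3175 m/s = 2317.5 mm/s.

2320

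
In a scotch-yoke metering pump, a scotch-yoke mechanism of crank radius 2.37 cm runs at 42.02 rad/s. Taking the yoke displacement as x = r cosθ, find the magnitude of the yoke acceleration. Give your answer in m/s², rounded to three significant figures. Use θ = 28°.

36.9

ω = 42.02 rad/s
x = r cosθ ⇒ ẍ = −rω² cosθ (ω constant).
|a| = rω²|cosθ| = 0.0237·(42.02)²·|cos 28°| = 36.948 m/s².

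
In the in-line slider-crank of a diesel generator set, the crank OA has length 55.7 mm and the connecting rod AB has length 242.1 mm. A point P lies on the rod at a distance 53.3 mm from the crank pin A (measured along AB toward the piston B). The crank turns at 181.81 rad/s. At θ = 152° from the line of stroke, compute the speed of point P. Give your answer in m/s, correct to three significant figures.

8.32

ω = 181.8 rad/s.  Crank-pin speed |V_A| = rω = 10.127 m/s, perpendicular to OA.
Rod angle: sinφ = −(r/L) sinθ ⇒ φ = -6.201°; ω_rod = −rω cosθ/√(L²−r²sin²θ) = +37.15 rad/s.
V_P = V_A + ω_rod × AP, with AP = 0.0533 m along the rod.
Components: V_Px = −rω sinθ − a·ω_rod·sinφ = -4.5404 m/s;  V_Py = rω cosθ + a·ω_rod·cosφ = -6.9729 m/s.
|V_P| = √(V_Px² + V_Py²) = 8.3209 m/s.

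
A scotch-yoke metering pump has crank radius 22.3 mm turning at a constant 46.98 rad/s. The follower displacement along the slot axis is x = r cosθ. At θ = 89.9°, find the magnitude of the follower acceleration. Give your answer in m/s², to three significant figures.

0.0859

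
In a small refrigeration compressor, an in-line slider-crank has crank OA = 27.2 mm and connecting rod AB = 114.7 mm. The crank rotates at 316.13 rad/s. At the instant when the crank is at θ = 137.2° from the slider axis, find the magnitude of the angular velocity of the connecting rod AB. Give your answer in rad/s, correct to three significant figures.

55.7

ω = 316.1 rad/s
The rod makes angle φ with the slider axis where L sinφ = r sinθ; differentiating, L cosφ·φ̇ = r ω cosθ.
L cosφ = √(L² − r² sin²θ) = 0.1132 m.
|ω_rod| = r ω |cosθ| / √(L² − r² sin²θ) = 0.0272·316.1·0.73373/0.1132 = 55.734 rad/s.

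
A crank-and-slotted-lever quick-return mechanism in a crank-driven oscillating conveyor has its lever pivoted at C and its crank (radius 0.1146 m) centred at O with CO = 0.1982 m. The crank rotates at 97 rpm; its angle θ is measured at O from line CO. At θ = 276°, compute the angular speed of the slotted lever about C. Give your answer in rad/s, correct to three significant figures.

2.76

ω = 10.16 rad/s (from 97 rpm).
Crank pin A relative to C: A = (d + r cosθ, r sinθ); lever angle φ = atan2(r sinθ, d + r cosθ).
Differentiating tanφ: φ̇ = rω(d cosθ + r)/(d² + r² + 2dr cosθ).
d² + r² + 2dr cosθ = |CA|² = 0.0571649 m²;  d cosθ + r = +0.13532 m.
|ω_lever| = |0.1146·10.16·+0.13532| / 0.0571649 = 2.7556 rad/s.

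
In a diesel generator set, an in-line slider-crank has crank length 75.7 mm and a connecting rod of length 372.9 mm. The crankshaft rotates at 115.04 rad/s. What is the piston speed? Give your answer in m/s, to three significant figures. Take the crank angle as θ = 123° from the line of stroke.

6.48

ω = 115 rad/s
For an in-line slider-crank, x = r cosθ + √(L² − r² sin²θ), so v = −rω sinθ·[1 + r cosθ/√(L² − r² sin²θ)].
With r = 0.0757 m, L = 0.3729 m, θ = 123°: √(L² − r² sin²θ) = 0.36746 m.
v = −0.0757·115·0.83867·[1 + 0.0757·-0.54464/0.36746] = -6.4841 m/s.
|v| = 6.4841 m/s.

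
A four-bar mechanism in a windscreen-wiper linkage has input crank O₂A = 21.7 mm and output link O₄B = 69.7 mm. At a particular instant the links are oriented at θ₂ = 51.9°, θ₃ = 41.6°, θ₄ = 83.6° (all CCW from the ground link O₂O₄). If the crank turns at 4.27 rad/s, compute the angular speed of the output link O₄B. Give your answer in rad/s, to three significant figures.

0.355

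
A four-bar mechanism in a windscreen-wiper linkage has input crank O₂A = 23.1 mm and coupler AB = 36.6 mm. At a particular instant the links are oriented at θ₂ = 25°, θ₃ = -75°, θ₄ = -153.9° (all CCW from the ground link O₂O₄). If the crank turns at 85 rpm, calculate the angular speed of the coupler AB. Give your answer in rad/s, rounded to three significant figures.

0.110

ω₂ = 8.901 rad/s (from 85 rpm).
Differentiating the loop-closure r₂e^{iθ₂}+r₃e^{iθ₃}=r₁+r₄e^{iθ₄} gives r₂ω₂e^{iθ₂}+r₃ω₃e^{iθ₃}=r₄ω₄e^{iθ₄}.
Eliminating the other unknown: ω₃ = r₂ω₂ sin(θ₄−θ₂) / [r₃ sin(θ₃−θ₄)].
Numerator sine = -0.01920; denominator sine = +0.98129.
Result = 0.0231·8.901·(-0.01920) / (0.0366·(+0.98129)) = -0.10991 rad/s; magnitude 0.10991 rad/s.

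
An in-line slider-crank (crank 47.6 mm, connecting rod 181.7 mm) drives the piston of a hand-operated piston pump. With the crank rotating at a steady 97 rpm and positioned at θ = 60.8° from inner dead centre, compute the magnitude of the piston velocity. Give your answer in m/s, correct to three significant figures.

0.477

ω = 2π·97/60 = 10.16 rad/s
For an in-line slider-crank, x = r cosθ + √(L² − r² sin²θ), so v = −rω sinθ·[1 + r cosθ/√(L² − r² sin²θ)].
With r = 0.0476 m, L = 0.1817 m, θ = 60.8°: √(L² − r² sin²θ) = 0.17689 m.
v = −0.0476·10.16·0.87292·[1 + 0.0476·0.48786/0.17689] = -0.47748 m/s.
|v| = 0.47748 m/s.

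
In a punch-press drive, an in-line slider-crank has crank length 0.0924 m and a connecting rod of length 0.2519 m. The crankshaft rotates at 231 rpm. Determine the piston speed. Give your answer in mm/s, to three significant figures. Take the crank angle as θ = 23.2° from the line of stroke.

ω = 2π·231/60 = 24.19 rad/s
For an in-line slider-crank, x = r cosθ + √(L² − r² sin²θ), so v = −rω sinθ·[1 + r cosθ/√(L² − r² sin²θ)].
With r = 0.0924 m, L = 0.2519 m, θ = 23.2°: √(L² − r² sin²θ) = 0.24926 m.
v = −0.0924·24.19·0.39394·[1 + 0.0924·0.91914/0.24926] = -1.1806 m/s.
|v| = 1.1806 m/s = 1180.6 mm/s.

1180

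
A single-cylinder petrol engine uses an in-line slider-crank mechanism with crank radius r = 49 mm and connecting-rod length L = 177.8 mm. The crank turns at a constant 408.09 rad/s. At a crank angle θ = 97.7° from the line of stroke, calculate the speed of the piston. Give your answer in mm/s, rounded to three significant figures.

19100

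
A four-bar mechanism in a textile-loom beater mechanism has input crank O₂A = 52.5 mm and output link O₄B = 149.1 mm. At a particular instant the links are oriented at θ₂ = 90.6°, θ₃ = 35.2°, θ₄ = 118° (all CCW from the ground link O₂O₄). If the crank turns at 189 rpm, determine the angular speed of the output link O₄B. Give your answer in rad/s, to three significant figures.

ω₂ = 19.79 rad/s (from 189 rpm).
Differentiating the loop-closure r₂e^{iθ₂}+r₃e^{iθ₃}=r₁+r₄e^{iθ₄} gives r₂ω₂e^{iθ₂}+r₃ω₃e^{iθ₃}=r₄ω₄e^{iθ₄}.
Eliminating the other unknown: ω₄ = r₂ω₂ sin(θ₂−θ₃) / [r₄ sin(θ₄−θ₃)].
Numerator sine = +0.82314; denominator sine = +0.99211.
Result = 0.0525·19.79·(+0.82314) / (0.1491·(+0.99211)) = +5.7821 rad/s; magnitude 5.7821 rad/s.

5.78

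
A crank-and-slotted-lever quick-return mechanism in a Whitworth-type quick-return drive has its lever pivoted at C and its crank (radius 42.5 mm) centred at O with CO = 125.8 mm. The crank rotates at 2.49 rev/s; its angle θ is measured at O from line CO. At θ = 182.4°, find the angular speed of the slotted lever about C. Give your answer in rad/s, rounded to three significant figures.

7.96

ω = 15.65 rad/s (from 2.49 rev/s).
Crank pin A relative to C: A = (d + r cosθ, r sinθ); lever angle φ = atan2(r sinθ, d + r cosθ).
Differentiating tanφ: φ̇ = rω(d cosθ + r)/(d² + r² + 2dr cosθ).
d² + r² + 2dr cosθ = |CA|² = 0.00694827 m²;  d cosθ + r = -0.08319 m.
|ω_lever| = |0.0425·15.65·-0.08319| / 0.00694827 = 7.9609 rad/s.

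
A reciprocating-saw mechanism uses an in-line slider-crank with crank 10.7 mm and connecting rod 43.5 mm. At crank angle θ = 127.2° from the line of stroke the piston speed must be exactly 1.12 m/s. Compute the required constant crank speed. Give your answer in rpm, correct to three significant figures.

1480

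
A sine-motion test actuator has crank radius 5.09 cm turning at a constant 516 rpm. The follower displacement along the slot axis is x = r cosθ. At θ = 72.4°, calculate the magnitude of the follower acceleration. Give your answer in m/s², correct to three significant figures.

44.9

ω = 54.04 rad/s (from 516 rpm).
x = r cosθ ⇒ ẍ = −rω² cosθ (ω constant).
|a| = rω²|cosθ| = 0.0509·(54.04)²·|cos 72.4°| = 44.938 m/s².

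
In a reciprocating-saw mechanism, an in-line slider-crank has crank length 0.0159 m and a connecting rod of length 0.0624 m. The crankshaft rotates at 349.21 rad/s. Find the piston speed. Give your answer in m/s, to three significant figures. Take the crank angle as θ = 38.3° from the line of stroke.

ω = 349.2 rad/s
For an in-line slider-crank, x = r cosθ + √(L² − r² sin²θ), so v = −rω sinθ·[1 + r cosθ/√(L² − r² sin²θ)].
With r = 0.0159 m, L = 0.0624 m, θ = 38.3°: √(L² − r² sin²θ) = 0.061617 m.
v = −0.0159·349.2·0.61978·[1 + 0.0159·0.78478/0.061617] = -4.1382 m/s.
|v| = 4.1382 m/s.

4.14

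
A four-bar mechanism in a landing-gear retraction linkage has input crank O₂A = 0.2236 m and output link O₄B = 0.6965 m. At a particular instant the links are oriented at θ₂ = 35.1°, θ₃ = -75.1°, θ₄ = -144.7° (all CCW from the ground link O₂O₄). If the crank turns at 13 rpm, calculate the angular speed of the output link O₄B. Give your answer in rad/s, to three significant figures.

0.438

ω₂ = 1.361 rad/s (from 13 rpm).
Differentiating the loop-closure r₂e^{iθ₂}+r₃e^{iθ₃}=r₁+r₄e^{iθ₄} gives r₂ω₂e^{iθ₂}+r₃ω₃e^{iθ₃}=r₄ω₄e^{iθ₄}.
Eliminating the other unknown: ω₄ = r₂ω₂ sin(θ₂−θ₃) / [r₄ sin(θ₄−θ₃)].
Numerator sine = +0.93849; denominator sine = -0.93728.
Result = 0.2236·1.361·(+0.93849) / (0.6965·(-0.93728)) = -0.43761 rad/s; magnitude 0.43761 rad/s.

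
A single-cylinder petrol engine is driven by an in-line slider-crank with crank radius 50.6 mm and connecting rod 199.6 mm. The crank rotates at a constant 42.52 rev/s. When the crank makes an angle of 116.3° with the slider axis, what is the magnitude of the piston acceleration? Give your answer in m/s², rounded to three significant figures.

2160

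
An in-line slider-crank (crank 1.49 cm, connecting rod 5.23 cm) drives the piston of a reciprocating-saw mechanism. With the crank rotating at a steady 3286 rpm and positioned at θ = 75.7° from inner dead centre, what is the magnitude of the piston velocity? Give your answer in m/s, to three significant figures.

5.33

ω = 2π·3286/60 = 344.1 rad/s
For an in-line slider-crank, x = r cosθ + √(L² − r² sin²θ), so v = −rω sinθ·[1 + r cosθ/√(L² − r² sin²θ)].
With r = 0.0149 m, L = 0.0523 m, θ = 75.7°: √(L² − r² sin²θ) = 0.050268 m.
v = −0.0149·344.1·0.96902·[1 + 0.0149·0.24700/0.050268] = -5.3321 m/s.
|v| = 5.3321 m/s.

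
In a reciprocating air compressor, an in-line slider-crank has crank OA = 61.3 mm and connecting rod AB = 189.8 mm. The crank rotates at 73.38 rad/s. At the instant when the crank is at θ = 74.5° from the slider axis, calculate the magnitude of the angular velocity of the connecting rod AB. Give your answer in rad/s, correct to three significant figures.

6.66

ω = 73.38 rad/s
The rod makes angle φ with the slider axis where L sinφ = r sinθ; differentiating, L cosφ·φ̇ = r ω cosθ.
L cosφ = √(L² − r² sin²θ) = 0.18037 m.
|ω_rod| = r ω |cosθ| / √(L² − r² sin²θ) = 0.0613·73.38·0.26724/0.18037 = 6.6644 rad/s.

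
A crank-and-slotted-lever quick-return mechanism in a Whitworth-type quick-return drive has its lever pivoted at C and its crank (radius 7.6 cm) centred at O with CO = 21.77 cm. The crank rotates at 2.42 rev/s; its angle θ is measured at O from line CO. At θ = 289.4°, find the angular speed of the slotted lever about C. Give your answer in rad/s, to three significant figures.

2.67

ω = 15.21 rad/s (from 2.42 rev/s).
Crank pin A relative to C: A = (d + r cosθ, r sinθ); lever angle φ = atan2(r sinθ, d + r cosθ).
Differentiating tanφ: φ̇ = rω(d cosθ + r)/(d² + r² + 2dr cosθ).
d² + r² + 2dr cosθ = |CA|² = 0.0641606 m²;  d cosθ + r = +0.14831 m.
|ω_lever| = |0.076·15.21·+0.14831| / 0.0641606 = 2.6713 rad/s.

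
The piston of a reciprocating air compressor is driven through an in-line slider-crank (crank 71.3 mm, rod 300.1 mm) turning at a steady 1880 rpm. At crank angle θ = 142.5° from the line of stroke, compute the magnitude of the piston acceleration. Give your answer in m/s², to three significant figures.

2010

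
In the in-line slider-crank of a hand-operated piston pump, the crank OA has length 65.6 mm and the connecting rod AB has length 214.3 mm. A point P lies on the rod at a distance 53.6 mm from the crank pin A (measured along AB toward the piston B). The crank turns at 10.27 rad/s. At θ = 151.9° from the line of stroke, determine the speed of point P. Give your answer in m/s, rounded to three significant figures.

ω = 10.27 rad/s.  Crank-pin speed |V_A| = rω = 0.67371 m/s, perpendicular to OA.
Rod angle: sinφ = −(r/L) sinθ ⇒ φ = -8.290°; ω_rod = −rω cosθ/√(L²−r²sin²θ) = +2.8025 rad/s.
V_P = V_A + ω_rod × AP, with AP = 0.0536 m along the rod.
Components: V_Px = −rω sinθ − a·ω_rod·sinφ = -0.29567 m/s;  V_Py = rω cosθ + a·ω_rod·cosφ = -0.44566 m/s.
|V_P| = √(V_Px² + V_Py²) = 0.53482 m/s.

0.535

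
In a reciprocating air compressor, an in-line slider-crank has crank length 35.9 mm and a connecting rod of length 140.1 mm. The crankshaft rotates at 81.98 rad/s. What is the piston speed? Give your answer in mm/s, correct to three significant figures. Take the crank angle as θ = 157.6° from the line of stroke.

855

ω = 81.98 rad/s
For an in-line slider-crank, x = r cosθ + √(L² − r² sin²θ), so v = −rω sinθ·[1 + r cosθ/√(L² − r² sin²θ)].
With r = 0.0359 m, L = 0.1401 m, θ = 157.6°: √(L² − r² sin²θ) = 0.13943 m.
v = −0.0359·81.98·0.38107·[1 + 0.0359·-0.92455/0.13943] = -0.85454 m/s.
|v| = 0.85454 m/s = 854.54 mm/s.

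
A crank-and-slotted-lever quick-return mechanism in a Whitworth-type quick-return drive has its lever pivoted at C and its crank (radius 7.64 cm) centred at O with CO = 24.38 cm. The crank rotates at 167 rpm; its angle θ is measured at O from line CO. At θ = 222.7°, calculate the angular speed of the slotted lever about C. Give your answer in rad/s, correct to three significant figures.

ω = 17.49 rad/s (from 167 rpm).
Crank pin A relative to C: A = (d + r cosθ, r sinθ); lever angle φ = atan2(r sinθ, d + r cosθ).
Differentiating tanφ: φ̇ = rω(d cosθ + r)/(d² + r² + 2dr cosθ).
d² + r² + 2dr cosθ = |CA|² = 0.0378979 m²;  d cosθ + r = -0.10277 m.
|ω_lever| = |0.0764·17.49·-0.10277| / 0.0378979 = 3.6233 rad/s.

3.62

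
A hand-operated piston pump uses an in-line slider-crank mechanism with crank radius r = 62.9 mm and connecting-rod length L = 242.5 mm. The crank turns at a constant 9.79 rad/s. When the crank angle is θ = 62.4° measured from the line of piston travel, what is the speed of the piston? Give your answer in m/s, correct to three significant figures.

ω = 9.79 rad/s
For an in-line slider-crank, x = r cosθ + √(L² − r² sin²θ), so v = −rω sinθ·[1 + r cosθ/√(L² − r² sin²θ)].
With r = 0.0629 m, L = 0.2425 m, θ = 62.4°: √(L² − r² sin²θ) = 0.23601 m.
v = −0.0629·9.79·0.88620·[1 + 0.0629·0.46330/0.23601] = -0.6131 m/s.
|v| = 0.6131 m/s.

0.613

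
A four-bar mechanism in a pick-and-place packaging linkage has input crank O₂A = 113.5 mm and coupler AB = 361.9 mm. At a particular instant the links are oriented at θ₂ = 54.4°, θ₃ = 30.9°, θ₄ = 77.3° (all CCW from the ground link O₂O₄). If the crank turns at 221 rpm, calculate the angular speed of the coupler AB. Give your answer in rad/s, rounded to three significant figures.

3.90

ω₂ = 23.14 rad/s (from 221 rpm).
Differentiating the loop-closure r₂e^{iθ₂}+r₃e^{iθ₃}=r₁+r₄e^{iθ₄} gives r₂ω₂e^{iθ₂}+r₃ω₃e^{iθ₃}=r₄ω₄e^{iθ₄}.
Eliminating the other unknown: ω₃ = r₂ω₂ sin(θ₄−θ₂) / [r₃ sin(θ₃−θ₄)].
Numerator sine = +0.38912; denominator sine = -0.72417.
Result = 0.1135·23.14·(+0.38912) / (0.3619·(-0.72417)) = -3.9001 rad/s; magnitude 3.9001 rad/s.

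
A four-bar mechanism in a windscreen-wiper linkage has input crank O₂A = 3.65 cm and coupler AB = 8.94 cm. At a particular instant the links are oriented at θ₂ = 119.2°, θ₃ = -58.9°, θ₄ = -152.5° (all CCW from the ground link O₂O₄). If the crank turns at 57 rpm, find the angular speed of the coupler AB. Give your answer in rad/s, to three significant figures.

ω₂ = 5.969 rad/s (from 57 rpm).
Differentiating the loop-closure r₂e^{iθ₂}+r₃e^{iθ₃}=r₁+r₄e^{iθ₄} gives r₂ω₂e^{iθ₂}+r₃ω₃e^{iθ₃}=r₄ω₄e^{iθ₄}.
Eliminating the other unknown: ω₃ = r₂ω₂ sin(θ₄−θ₂) / [r₃ sin(θ₃−θ₄)].
Numerator sine = +0.99956; denominator sine = +0.99803.
Result = 0.0365·5.969·(+0.99956) / (0.0894·(+0.99803)) = +2.4408 rad/s; magnitude 2.4408 rad/s.

2.44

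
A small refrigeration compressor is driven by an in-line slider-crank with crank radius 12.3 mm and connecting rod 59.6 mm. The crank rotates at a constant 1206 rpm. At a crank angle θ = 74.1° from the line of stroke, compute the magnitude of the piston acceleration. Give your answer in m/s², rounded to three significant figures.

ω = 2π·1206/60 = 126.3 rad/s
x(θ) = r cosθ + √(L² − r² sin²θ); with ω constant, a = ω²·d²x/dθ².
d²x/dθ² = −r cosθ − r²(cos2θ)/√u − r⁴ sin²2θ/(4u^{3/2}),  u = L² − r² sin²θ = 0.00341222 m².
Substituting r = 0.0123 m, L = 0.0596 m, θ = 74.1°: d²x/dθ² = -0.0011765 m.
a = ω²·d²x/dθ² = (126.3)²·(-0.0011765) = -18.765 m/s²;  |a| = 18.765 m/s².

18.8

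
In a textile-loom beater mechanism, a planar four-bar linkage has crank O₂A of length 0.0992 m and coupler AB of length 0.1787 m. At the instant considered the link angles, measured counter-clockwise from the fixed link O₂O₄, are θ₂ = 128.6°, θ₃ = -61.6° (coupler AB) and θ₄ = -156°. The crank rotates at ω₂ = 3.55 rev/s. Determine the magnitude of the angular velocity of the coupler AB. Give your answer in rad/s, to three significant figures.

12.0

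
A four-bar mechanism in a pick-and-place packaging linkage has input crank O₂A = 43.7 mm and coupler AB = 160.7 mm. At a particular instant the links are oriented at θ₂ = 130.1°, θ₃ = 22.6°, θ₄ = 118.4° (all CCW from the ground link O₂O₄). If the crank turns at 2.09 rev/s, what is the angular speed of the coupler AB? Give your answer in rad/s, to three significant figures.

0.728

ω₂ = 13.13 rad/s (from 2.09 rev/s).
Differentiating the loop-closure r₂e^{iθ₂}+r₃e^{iθ₃}=r₁+r₄e^{iθ₄} gives r₂ω₂e^{iθ₂}+r₃ω₃e^{iθ₃}=r₄ω₄e^{iθ₄}.
Eliminating the other unknown: ω₃ = r₂ω₂ sin(θ₄−θ₂) / [r₃ sin(θ₃−θ₄)].
Numerator sine = -0.20279; denominator sine = -0.99488.
Result = 0.0437·13.13·(-0.20279) / (0.1607·(-0.99488)) = +0.72788 rad/s; magnitude 0.72788 rad/s.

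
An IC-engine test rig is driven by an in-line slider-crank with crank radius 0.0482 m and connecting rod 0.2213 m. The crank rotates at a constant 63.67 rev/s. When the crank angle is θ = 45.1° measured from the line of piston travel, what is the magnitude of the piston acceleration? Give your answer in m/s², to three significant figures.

ω = 2π·63.7 = 400.1 rad/s
x(θ) = r cosθ + √(L² − r² sin²θ); with ω constant, a = ω²·d²x/dθ².
d²x/dθ² = −r cosθ − r²(cos2θ)/√u − r⁴ sin²2θ/(4u^{3/2}),  u = L² − r² sin²θ = 0.047808 m².
Substituting r = 0.0482 m, L = 0.2213 m, θ = 45.1°: d²x/dθ² = -0.034115 m.
a = ω²·d²x/dθ² = (400.1)²·(-0.034115) = -5459.8 m/s²;  |a| = 5459.8 m/s².

5460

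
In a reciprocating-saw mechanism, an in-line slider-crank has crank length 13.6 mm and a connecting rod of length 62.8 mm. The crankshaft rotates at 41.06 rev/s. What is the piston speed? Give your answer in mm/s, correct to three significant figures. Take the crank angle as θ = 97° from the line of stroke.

ω = 2π·41.1 = 258 rad/s
For an in-line slider-crank, x = r cosθ + √(L² − r² sin²θ), so v = −rω sinθ·[1 + r cosθ/√(L² − r² sin²θ)].
With r = 0.0136 m, L = 0.0628 m, θ = 97°: √(L² − r² sin²θ) = 0.061332 m.
v = −0.0136·258·0.99255·[1 + 0.0136·-0.12187/0.061332] = -3.3884 m/s.
|v| = 3.3884 m/s = 3388.4 mm/s.

3390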